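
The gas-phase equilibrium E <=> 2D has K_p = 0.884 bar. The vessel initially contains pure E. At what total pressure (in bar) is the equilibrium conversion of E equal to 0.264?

P = 2.95 bar

Let X = conversion of E (basis 1 mol E); extent of reaction ξ = X.
At extent ξ: n_E = 1 − X; n_D = 2X.
n_T = Σnᵢ = 1 + X.
K_p = p_D^2 / (p_E) with p_i = (n_i/n_T)·P.
At X = 0.264: the mole-fraction product g(X) = Π y_i^ν_i = 0.2997. Since K_p = g(X)·P^{1}, P = (K_p/g)^(1/1) = (0.884/0.2997)^(1/1) = 2.95 bar.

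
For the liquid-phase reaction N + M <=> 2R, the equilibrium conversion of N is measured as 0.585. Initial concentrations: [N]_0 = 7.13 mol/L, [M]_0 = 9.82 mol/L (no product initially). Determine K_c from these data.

Let X = conversion of N.
Concentrations: [N] = 7.13 − 7.13X; [M] = 9.82 − 7.13X; [R] = 14.3X.
At X = 0.585: [N] = 2.96, [M] = 5.65, [R] = 8.34.
K_c = [R]^2 / ([N] [M]) = 4.16.

K_c = 4.16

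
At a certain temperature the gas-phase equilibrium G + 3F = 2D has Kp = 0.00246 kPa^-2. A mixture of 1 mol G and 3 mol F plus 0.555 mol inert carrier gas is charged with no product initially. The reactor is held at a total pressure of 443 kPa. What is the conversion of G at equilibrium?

X = 0.797

Let X = conversion of G (basis 1 mol G); extent of reaction ξ = X.
Moles: n_G = 1 − X; n_F = 3 − 3X; n_D = 2X; n_I = 0.555 (inert).
Total moles n_T = 4.55 − 2X.
With p_i = (n_i/n_T)P, Kp = p_D^2 / (p_G p_F^3).
Substituting and setting equal to 0.00246 kPa^-2 gives a polynomial in X; the root in (0,1) is X = 0.797.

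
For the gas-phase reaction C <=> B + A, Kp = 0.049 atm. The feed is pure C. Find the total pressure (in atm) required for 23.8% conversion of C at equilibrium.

Take 1 mol C as basis and let X be its fractional conversion, so ξ = X.
Species balance: n_C = 1 − X; n_B = X; n_A = X.
Total moles n_T = 1 + X.
Kp = p_B p_A / (p_C) with p_i = (n_i/n_T)·P.
At X = 0.238: the mole-fraction product g(X) = Π y_i^ν_i = 0.06005. Since Kp = g(X)·P^{1}, P = (Kp/g)^(1/1) = (0.049/0.06005)^(1/1) = 0.816 atm.

P = 0.816 atm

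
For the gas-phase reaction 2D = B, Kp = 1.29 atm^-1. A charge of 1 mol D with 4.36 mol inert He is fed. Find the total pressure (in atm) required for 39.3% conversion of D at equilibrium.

Let X = conversion of D (basis 1 mol D); extent of reaction ξ = 0.5X.
Species balance: n_D = 1 − X; n_B = 0.5X; n_I = 4.36 (inert).
Summing: n_T = 5.36 − 0.5X.
Kp = p_B / (p_D^2) with p_i = (n_i/n_T)·P.
At X = 0.393: the mole-fraction product g(X) = Π y_i^ν_i = 2.754. Since Kp = g(X)·P^{-1}, P = (g/Kp)^(1/1) = (2.754/1.29)^(1/1) = 2.13 atm.

P = 2.13 atm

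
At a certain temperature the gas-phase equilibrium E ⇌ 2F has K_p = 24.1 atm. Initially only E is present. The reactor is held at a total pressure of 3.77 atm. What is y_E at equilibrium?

Basis: 1 mol E initially; let X = conversion of E. Extent ξ = X.
Moles: n_E = 1 − X; n_F = 2X.
Total moles n_T = 1 + X.
With p_i = (n_i/n_T)P, K_p = p_F^2 / (p_E).
Equating to 24.1 atm and solving on 0 < X < 1: X = 0.784.
Then n_E = 0.216, n_T = 1.78, so y_E = 0.121.

y_E = 0.121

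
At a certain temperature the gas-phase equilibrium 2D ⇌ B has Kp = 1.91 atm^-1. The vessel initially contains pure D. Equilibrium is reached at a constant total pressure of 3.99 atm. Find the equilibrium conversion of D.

X = 0.822

Basis: 1 mol D initially; let X = conversion of D. Extent ξ = 0.5X.
Moles: n_D = 1 − X; n_B = 0.5X.
Total moles n_T = 1 − 0.5X.
y_i = n_i/n_T, p_i = y_i·P. Kp = p_B / (p_D^2).
This yields a degree-2 equation in X; solving on (0,1), X = 0.822.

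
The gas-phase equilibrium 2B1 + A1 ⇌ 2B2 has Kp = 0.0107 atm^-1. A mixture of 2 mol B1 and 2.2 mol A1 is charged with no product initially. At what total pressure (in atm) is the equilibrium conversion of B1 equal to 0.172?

P = 8.01 atm

Take 2 mol B1 as basis and let X be its fractional conversion, so ξ = X.
At extent ξ: n_B1 = 2 − 2X; n_A1 = 2.2 − X; n_B2 = 2X.
Summing: n_T = 4.2 − X.
Kp = p_B2^2 / (p_B1^2 p_A1) with p_i = (n_i/n_T)·P.
At X = 0.172: the mole-fraction product g(X) = Π y_i^ν_i = 0.08571. Since Kp = g(X)·P^{-1}, P = (g/Kp)^(1/1) = (0.08571/0.0107)^(1/1) = 8.01 atm.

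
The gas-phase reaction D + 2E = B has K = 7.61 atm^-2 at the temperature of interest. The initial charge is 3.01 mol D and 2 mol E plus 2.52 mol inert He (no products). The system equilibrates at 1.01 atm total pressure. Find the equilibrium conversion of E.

Let X = conversion of E (basis 2 mol E); extent of reaction ξ = X.
At extent ξ: n_D = 3.01 − X; n_E = 2 − 2X; n_B = X; n_I = 2.52 (inert).
Summing: n_T = 7.53 − 2X.
Mole fractions y_i = n_i/n_T; K = p_B / (p_D p_E^2) with p_i = y_i·P.
Setting this equal to 7.61 atm^-2 and taking the physical root (0 < X < 1) gives X = 0.484.

X = 0.484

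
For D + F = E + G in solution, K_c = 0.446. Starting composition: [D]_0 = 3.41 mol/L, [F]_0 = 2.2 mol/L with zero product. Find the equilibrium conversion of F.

X = 0.491

Let X = conversion of F; extent ξ = 2.2·X mol/L.
Concentrations: [D] = 3.41 − 2.2X; [F] = 2.2 − 2.2X; [E] = 2.2X; [G] = 2.2X.
K_c = [E] [G] / ([D] [F]).
This equals 0.446 at X = 0.491 (the root in 0 < X < 1).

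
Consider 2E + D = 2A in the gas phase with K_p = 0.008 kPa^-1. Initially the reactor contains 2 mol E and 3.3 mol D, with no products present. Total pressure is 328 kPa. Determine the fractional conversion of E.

X = 0.552

Basis: 2 mol E initially; let X = conversion of E. Extent ξ = X.
Moles: n_E = 2 − 2X; n_D = 3.3 − X; n_A = 2X.
Summing: n_T = 5.3 − X.
Mole fractions y_i = n_i/n_T; K_p = p_A^2 / (p_E^2 p_D) with p_i = y_i·P.
Substituting and setting equal to 0.008 kPa^-1 gives a polynomial in X; the root in (0,1) is X = 0.552.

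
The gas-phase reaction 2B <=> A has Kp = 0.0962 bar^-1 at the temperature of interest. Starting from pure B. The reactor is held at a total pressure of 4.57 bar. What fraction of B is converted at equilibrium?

X = 0.398

Let X = conversion of B (basis 1 mol B); extent of reaction ξ = 0.5X.
Species balance: n_B = 1 − X; n_A = 0.5X.
Summing: n_T = 1 − 0.5X.
With p_i = (n_i/n_T)P, Kp = p_A / (p_B^2).
This yields a degree-2 equation in X; solving on (0,1), X = 0.398.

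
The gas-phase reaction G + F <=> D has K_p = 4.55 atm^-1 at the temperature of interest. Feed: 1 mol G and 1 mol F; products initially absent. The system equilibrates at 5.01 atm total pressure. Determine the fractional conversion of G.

Let X = conversion of G (basis 1 mol G); extent of reaction ξ = X.
At extent ξ: n_G = 1 − X; n_F = 1 − X; n_D = X.
n_T = Σnᵢ = 2 − X.
y_i = n_i/n_T, p_i = y_i·P. K_p = p_D / (p_G p_F).
Setting this equal to 4.55 atm^-1 and taking the physical root (0 < X < 1) gives X = 0.795.

X = 0.795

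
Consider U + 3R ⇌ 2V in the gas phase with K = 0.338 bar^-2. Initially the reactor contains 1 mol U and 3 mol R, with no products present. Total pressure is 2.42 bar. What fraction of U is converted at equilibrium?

X = 0.405

Basis: 1 mol U initially; let X = conversion of U. Extent ξ = X.
At extent ξ: n_U = 1 − X; n_R = 3 − 3X; n_V = 2X.
Total moles n_T = 4 − 2X.
y_i = n_i/n_T, p_i = y_i·P. K = p_V^2 / (p_U p_R^3).
Substituting and setting equal to 0.338 bar^-2 gives a polynomial in X; the root in (0,1) is X = 0.405.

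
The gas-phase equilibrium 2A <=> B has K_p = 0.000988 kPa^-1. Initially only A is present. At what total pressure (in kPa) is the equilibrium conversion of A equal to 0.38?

P = 405 kPa

Take 1 mol A as basis and let X be its fractional conversion, so ξ = 0.5X.
At extent ξ: n_A = 1 − X; n_B = 0.5X.
n_T = Σnᵢ = 1 − 0.5X.
K_p = p_B / (p_A^2) with p_i = (n_i/n_T)·P.
At X = 0.38: the mole-fraction product g(X) = Π y_i^ν_i = 0.4004. Since K_p = g(X)·P^{-1}, P = (g/K_p)^(1/1) = (0.4004/0.000988)^(1/1) = 405 kPa.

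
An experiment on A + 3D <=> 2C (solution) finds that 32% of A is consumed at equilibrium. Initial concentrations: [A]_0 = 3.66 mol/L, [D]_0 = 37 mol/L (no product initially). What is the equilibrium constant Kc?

Kc = 5.87e-05 (mol/L)^-2

Let X = conversion of A.
Concentrations: [A] = 3.66 − 3.66X; [D] = 37 − 11X; [C] = 7.32X.
At X = 0.32: [A] = 2.49, [D] = 33.5, [C] = 2.34.
Kc = [C]^2 / ([A] [D]^3) = 5.87e-05 (mol/L)^-2.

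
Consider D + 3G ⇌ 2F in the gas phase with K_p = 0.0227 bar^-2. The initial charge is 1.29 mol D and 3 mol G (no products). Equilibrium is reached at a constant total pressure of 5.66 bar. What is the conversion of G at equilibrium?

Take 3 mol G as basis and let X be its fractional conversion, so ξ = X.
At extent ξ: n_D = 1.29 − X; n_G = 3 − 3X; n_F = 2X.
Summing: n_T = 4.29 − 2X.
y_i = n_i/n_T, p_i = y_i·P. K_p = p_F^2 / (p_D p_G^3).
Equating to 0.0227 bar^-2 and solving on 0 < X < 1: X = 0.329.

X = 0.329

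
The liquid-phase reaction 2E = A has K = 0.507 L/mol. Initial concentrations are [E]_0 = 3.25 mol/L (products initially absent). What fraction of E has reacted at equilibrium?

Let X = conversion of E; extent ξ = 3.25X/2 mol/L.
Concentrations: [E] = 3.25 − 3.25X; [A] = 1.62X.
K = [A] / ([E]^2).
Setting equal to 0.507 and solving for X on (0,1) gives X = 0.580.

X = 0.580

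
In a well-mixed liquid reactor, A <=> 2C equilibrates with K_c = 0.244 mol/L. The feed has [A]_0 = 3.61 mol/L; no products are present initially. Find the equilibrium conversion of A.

Let X = conversion of A; extent ξ = 3.61·X mol/L.
Concentrations: [A] = 3.61 − 3.61X; [C] = 7.22X.
K_c = [C]^2 / ([A]).
Equating to 0.244 mol/L: the physical root is X = 0.122.

X = 0.122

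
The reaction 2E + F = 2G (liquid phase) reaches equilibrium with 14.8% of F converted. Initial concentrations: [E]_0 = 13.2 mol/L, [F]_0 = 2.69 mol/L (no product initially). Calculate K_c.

K_c = 0.0018 L/mol

Let X = conversion of F.
Concentrations: [E] = 13.2 − 5.38X; [F] = 2.69 − 2.69X; [G] = 5.38X.
At X = 0.148: [E] = 12.4, [F] = 2.29, [G] = 0.796.
K_c = [G]^2 / ([E]^2 [F]) = 0.0018 L/mol.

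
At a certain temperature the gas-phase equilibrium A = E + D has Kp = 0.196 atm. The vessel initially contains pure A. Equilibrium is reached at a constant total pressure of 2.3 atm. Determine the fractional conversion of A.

X = 0.280

Basis: 1 mol A initially; let X = conversion of A. Extent ξ = X.
Moles: n_A = 1 − X; n_E = X; n_D = X.
Summing: n_T = 1 + X.
y_i = n_i/n_T, p_i = y_i·P. Kp = p_E p_D / (p_A).
This yields a degree-2 equation in X; solving on (0,1), X = 0.280.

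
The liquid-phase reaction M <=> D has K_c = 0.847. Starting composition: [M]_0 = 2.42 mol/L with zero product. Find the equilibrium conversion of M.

Let X = conversion of M; extent ξ = 2.42·X mol/L.
Concentrations: [M] = 2.42 − 2.42X; [D] = 2.42X.
K_c = [D] / ([M]).
Setting equal to 0.847 and solving for X on (0,1) gives X = 0.459.

X = 0.459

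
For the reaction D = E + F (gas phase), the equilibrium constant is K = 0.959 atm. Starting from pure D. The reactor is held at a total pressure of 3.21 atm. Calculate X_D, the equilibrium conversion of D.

X = 0.480

Let X = conversion of D (basis 1 mol D); extent of reaction ξ = X.
At extent ξ: n_D = 1 − X; n_E = X; n_F = X.
Summing: n_T = 1 + X.
With p_i = (n_i/n_T)P, K = p_E p_F / (p_D).
This yields a degree-2 equation in X; solving on (0,1), X = 0.480.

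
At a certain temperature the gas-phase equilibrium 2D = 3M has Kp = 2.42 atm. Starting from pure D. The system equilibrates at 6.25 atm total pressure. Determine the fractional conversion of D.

Basis: 1 mol D initially; let X = conversion of D. Extent ξ = 0.5X.
Moles: n_D = 1 − X; n_M = 1.5X.
n_T = Σnᵢ = 1 + 0.5X.
y_i = n_i/n_T, p_i = y_i·P. Kp = p_M^3 / (p_D^2).
Setting this equal to 2.42 atm and taking the physical root (0 < X < 1) gives X = 0.376.

X = 0.376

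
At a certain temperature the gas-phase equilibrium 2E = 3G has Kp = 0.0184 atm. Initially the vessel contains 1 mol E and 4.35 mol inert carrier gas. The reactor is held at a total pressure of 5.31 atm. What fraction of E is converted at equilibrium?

Let X = conversion of E (basis 1 mol E); extent of reaction ξ = 0.5X.
Species balance: n_E = 1 − X; n_G = 1.5X; n_I = 4.35 (inert).
Total moles n_T = 5.35 + 0.5X.
With p_i = (n_i/n_T)P, Kp = p_G^3 / (p_E^2).
Equating to 0.0184 atm and solving on 0 < X < 1: X = 0.158.

X = 0.158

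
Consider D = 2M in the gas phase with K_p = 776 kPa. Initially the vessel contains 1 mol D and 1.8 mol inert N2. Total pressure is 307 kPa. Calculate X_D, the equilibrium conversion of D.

Let X = conversion of D (basis 1 mol D); extent of reaction ξ = X.
At extent ξ: n_D = 1 − X; n_M = 2X; n_I = 1.8 (inert).
Total moles n_T = 2.8 + X.
With p_i = (n_i/n_T)P, K_p = p_M^2 / (p_D).
Setting this equal to 776 kPa and taking the physical root (0 < X < 1) gives X = 0.750.

X = 0.750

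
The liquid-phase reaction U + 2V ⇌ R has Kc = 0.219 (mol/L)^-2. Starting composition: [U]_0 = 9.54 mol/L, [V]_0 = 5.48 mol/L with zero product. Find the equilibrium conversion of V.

X = 0.789

Let X = conversion of V; extent ξ = 5.48X/2 mol/L.
Concentrations: [U] = 9.54 − 2.74X; [V] = 5.48 − 5.48X; [R] = 2.74X.
Kc = [R] / ([U] [V]^2).
Solving Kc = 0.219 for X ∈ (0,1): X = 0.789.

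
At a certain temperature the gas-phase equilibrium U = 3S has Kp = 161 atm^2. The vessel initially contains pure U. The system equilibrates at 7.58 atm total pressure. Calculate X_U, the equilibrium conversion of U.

X = 0.587

Basis: 1 mol U initially; let X = conversion of U. Extent ξ = X.
Mole table: n_U = 1 − X; n_S = 3X.
Total moles n_T = 1 + 2X.
Mole fractions y_i = n_i/n_T; Kp = p_S^3 / (p_U) with p_i = y_i·P.
Setting this equal to 161 atm^2 and taking the physical root (0 < X < 1) gives X = 0.587.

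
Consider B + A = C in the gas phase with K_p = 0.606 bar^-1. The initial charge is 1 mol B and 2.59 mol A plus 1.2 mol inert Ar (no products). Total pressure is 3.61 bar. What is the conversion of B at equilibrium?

X = 0.515

Take 1 mol B as basis and let X be its fractional conversion, so ξ = X.
Mole table: n_B = 1 − X; n_A = 2.59 − X; n_C = X; n_I = 1.2 (inert).
Summing: n_T = 4.79 − X.
y_i = n_i/n_T, p_i = y_i·P. K_p = p_C / (p_B p_A).
Substituting and setting equal to 0.606 bar^-1 gives a polynomial in X; the root in (0,1) is X = 0.515.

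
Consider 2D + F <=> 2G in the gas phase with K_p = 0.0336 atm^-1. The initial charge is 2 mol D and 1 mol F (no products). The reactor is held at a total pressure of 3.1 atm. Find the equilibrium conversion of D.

Take 2 mol D as basis and let X be its fractional conversion, so ξ = X.
Species balance: n_D = 2 − 2X; n_F = 1 − X; n_G = 2X.
Summing: n_T = 3 − X.
With p_i = (n_i/n_T)P, K_p = p_G^2 / (p_D^2 p_F).
This yields a degree-3 equation in X; solving on (0,1), X = 0.150.

X = 0.150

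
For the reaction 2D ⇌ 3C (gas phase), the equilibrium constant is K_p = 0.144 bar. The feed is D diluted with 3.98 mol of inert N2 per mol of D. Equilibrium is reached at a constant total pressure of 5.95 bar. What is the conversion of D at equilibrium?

X = 0.269

Let X = conversion of D (basis 1 mol D); extent of reaction ξ = 0.5X.
Moles: n_D = 1 − X; n_C = 1.5X; n_I = 3.98 (inert).
n_T = Σnᵢ = 4.98 + 0.5X.
Mole fractions y_i = n_i/n_T; K_p = p_C^3 / (p_D^2) with p_i = y_i·P.
Setting this equal to 0.144 bar and taking the physical root (0 < X < 1) gives X = 0.269.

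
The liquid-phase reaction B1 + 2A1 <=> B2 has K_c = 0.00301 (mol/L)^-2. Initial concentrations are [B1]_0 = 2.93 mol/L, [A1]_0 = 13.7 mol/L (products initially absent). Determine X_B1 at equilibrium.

X = 0.300

Let X = conversion of B1; extent ξ = 2.93·X mol/L.
Concentrations: [B1] = 2.93 − 2.93X; [A1] = 13.7 − 5.86X; [B2] = 2.93X.
K_c = [B2] / ([B1] [A1]^2).
Equating to 0.00301 (mol/L)^-2: the physical root is X = 0.300.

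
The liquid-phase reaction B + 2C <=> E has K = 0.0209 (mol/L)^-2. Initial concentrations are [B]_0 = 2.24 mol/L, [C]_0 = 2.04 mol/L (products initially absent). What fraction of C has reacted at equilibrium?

X = 0.134

Let X = conversion of C; extent ξ = 2.04X/2 mol/L.
Concentrations: [B] = 2.24 − 1.02X; [C] = 2.04 − 2.04X; [E] = 1.02X.
K = [E] / ([B] [C]^2).
Setting equal to 0.0209 and solving for X on (0,1) gives X = 0.134.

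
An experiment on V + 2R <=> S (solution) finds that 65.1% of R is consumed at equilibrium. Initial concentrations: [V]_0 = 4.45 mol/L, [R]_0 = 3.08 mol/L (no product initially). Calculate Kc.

Let X = conversion of R.
Concentrations: [V] = 4.45 − 1.54X; [R] = 3.08 − 3.08X; [S] = 1.54X.
At X = 0.651: [V] = 3.45, [R] = 1.07, [S] = 1.
Kc = [S] / ([V] [R]^2) = 0.252 (mol/L)^-2.

Kc = 0.252 (mol/L)^-2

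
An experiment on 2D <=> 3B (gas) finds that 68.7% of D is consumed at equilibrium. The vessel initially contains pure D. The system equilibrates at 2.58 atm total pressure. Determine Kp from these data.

Kp = 21.5 atm

Basis: 1 mol D initially; let X = conversion of D. Extent ξ = 0.5X.
Species balance: n_D = 1 − X; n_B = 1.5X.
n_T = Σnᵢ = 1 + 0.5X.
At X = 0.687: n_D = 0.313, n_B = 1.03, n_T = 1.34.
p_i = (n_i/n_T)·P. Kp = p_B^3 / (p_D^2) = 21.5 atm.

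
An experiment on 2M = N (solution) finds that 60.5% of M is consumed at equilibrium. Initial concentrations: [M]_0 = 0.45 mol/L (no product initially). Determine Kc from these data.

Kc = 4.31 L/mol

Let X = conversion of M.
Concentrations: [M] = 0.45 − 0.45X; [N] = 0.225X.
At X = 0.605: [M] = 0.178, [N] = 0.136.
Kc = [N] / ([M]^2) = 4.31 L/mol.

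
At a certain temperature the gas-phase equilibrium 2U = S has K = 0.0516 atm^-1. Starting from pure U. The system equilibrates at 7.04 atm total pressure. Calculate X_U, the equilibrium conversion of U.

Let X = conversion of U (basis 1 mol U); extent of reaction ξ = 0.5X.
At extent ξ: n_U = 1 − X; n_S = 0.5X.
Total moles n_T = 1 − 0.5X.
Mole fractions y_i = n_i/n_T; K = p_S / (p_U^2) with p_i = y_i·P.
Setting this equal to 0.0516 atm^-1 and taking the physical root (0 < X < 1) gives X = 0.362.

X = 0.362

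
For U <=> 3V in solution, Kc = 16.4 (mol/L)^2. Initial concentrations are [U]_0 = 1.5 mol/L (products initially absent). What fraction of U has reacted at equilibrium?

Let X = conversion of U; extent ξ = 1.5·X mol/L.
Concentrations: [U] = 1.5 − 1.5X; [V] = 4.5X.
Kc = [V]^3 / ([U]).
Solving Kc = 16.4 for X ∈ (0,1): X = 0.510.

X = 0.510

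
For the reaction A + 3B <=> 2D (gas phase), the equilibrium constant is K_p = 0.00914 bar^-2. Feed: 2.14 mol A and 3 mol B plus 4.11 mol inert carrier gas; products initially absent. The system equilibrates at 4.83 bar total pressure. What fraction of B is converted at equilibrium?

Take 3 mol B as basis and let X be its fractional conversion, so ξ = X.
Moles: n_A = 2.14 − X; n_B = 3 − 3X; n_D = 2X; n_I = 4.11 (inert).
Total moles n_T = 9.25 − 2X.
y_i = n_i/n_T, p_i = y_i·P. K_p = p_D^2 / (p_A p_B^3).
Substituting and setting equal to 0.00914 bar^-2 gives a polynomial in X; the root in (0,1) is X = 0.149.

X = 0.149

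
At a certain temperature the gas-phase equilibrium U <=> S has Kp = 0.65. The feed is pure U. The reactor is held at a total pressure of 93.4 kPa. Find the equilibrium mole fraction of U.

Take 1 mol U as basis and let X be its fractional conversion, so ξ = X.
Mole table: n_U = 1 − X; n_S = X.
n_T stays at 1 (no change in mole number).
With p_i = (n_i/n_T)P, Kp = p_S / (p_U).
Substituting and setting equal to 0.65 gives a polynomial in X; the root in (0,1) is X = 0.394.
Then n_U = 0.606, n_T = 1, so y_U = 0.606.

y_U = 0.606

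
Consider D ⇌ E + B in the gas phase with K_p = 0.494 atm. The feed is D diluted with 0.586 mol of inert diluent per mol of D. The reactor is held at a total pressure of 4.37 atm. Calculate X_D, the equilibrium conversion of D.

X = 0.373

Basis: 1 mol D initially; let X = conversion of D. Extent ξ = X.
Moles: n_D = 1 − X; n_E = X; n_B = X; n_I = 0.586 (inert).
Total moles n_T = 1.59 + X.
Mole fractions y_i = n_i/n_T; K_p = p_E p_B / (p_D) with p_i = y_i·P.
Equating to 0.494 atm and solving on 0 < X < 1: X = 0.373.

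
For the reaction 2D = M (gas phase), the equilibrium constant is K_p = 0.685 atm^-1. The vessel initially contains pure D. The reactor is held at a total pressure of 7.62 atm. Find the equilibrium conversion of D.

X = 0.786

Let X = conversion of D (basis 1 mol D); extent of reaction ξ = 0.5X.
Moles: n_D = 1 − X; n_M = 0.5X.
Total moles n_T = 1 − 0.5X.
With p_i = (n_i/n_T)P, K_p = p_M / (p_D^2).
Setting this equal to 0.685 atm^-1 and taking the physical root (0 < X < 1) gives X = 0.786.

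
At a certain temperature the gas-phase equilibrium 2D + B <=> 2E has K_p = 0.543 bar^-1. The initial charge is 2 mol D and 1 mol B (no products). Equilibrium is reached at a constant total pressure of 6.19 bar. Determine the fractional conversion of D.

Basis: 2 mol D initially; let X = conversion of D. Extent ξ = X.
At extent ξ: n_D = 2 − 2X; n_B = 1 − X; n_E = 2X.
Summing: n_T = 3 − X.
y_i = n_i/n_T, p_i = y_i·P. K_p = p_E^2 / (p_D^2 p_B).
Equating to 0.543 bar^-1 and solving on 0 < X < 1: X = 0.458.

X = 0.458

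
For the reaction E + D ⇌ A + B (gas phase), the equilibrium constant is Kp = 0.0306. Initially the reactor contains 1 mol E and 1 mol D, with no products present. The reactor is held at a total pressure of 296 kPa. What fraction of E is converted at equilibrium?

X = 0.149

Take 1 mol E as basis and let X be its fractional conversion, so ξ = X.
Mole table: n_E = 1 − X; n_D = 1 − X; n_A = X; n_B = X.
Since Δν = 0, n_T = 2 throughout.
With p_i = (n_i/n_T)P, Kp = p_A p_B / (p_E p_D).
This yields a degree-2 equation in X; solving on (0,1), X = 0.149.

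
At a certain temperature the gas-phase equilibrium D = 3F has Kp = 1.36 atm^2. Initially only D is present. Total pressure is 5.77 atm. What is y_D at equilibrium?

Take 1 mol D as basis and let X be its fractional conversion, so ξ = X.
At extent ξ: n_D = 1 − X; n_F = 3X.
Summing: n_T = 1 + 2X.
Mole fractions y_i = n_i/n_T; Kp = p_F^3 / (p_D) with p_i = y_i·P.
Equating to 1.36 atm^2 and solving on 0 < X < 1: X = 0.128.
Then n_D = 0.872, n_T = 1.26, so y_D = 0.695.

y_D = 0.695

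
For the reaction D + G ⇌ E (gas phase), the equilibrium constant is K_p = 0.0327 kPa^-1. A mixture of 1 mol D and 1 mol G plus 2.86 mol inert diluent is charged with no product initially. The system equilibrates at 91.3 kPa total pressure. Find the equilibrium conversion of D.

Basis: 1 mol D initially; let X = conversion of D. Extent ξ = X.
Mole table: n_D = 1 − X; n_G = 1 − X; n_E = X; n_I = 2.86 (inert).
Total moles n_T = 4.86 − X.
With p_i = (n_i/n_T)P, K_p = p_E / (p_D p_G).
Equating to 0.0327 kPa^-1 and solving on 0 < X < 1: X = 0.311.

X = 0.311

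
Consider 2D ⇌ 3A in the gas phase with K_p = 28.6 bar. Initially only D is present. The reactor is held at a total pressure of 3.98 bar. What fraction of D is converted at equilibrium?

X = 0.673

Basis: 1 mol D initially; let X = conversion of D. Extent ξ = 0.5X.
Species balance: n_D = 1 − X; n_A = 1.5X.
n_T = Σnᵢ = 1 + 0.5X.
Mole fractions y_i = n_i/n_T; K_p = p_A^3 / (p_D^2) with p_i = y_i·P.
Equating to 28.6 bar and solving on 0 < X < 1: X = 0.673.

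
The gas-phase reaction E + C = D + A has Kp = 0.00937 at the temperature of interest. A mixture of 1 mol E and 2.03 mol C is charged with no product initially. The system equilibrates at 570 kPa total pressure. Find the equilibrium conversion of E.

Take 1 mol E as basis and let X be its fractional conversion, so ξ = X.
Mole table: n_E = 1 − X; n_C = 2.03 − X; n_D = X; n_A = X.
Since Δν = 0, n_T = 3.03 throughout.
y_i = n_i/n_T, p_i = y_i·P. Kp = p_D p_A / (p_E p_C).
Substituting and setting equal to 0.00937 gives a polynomial in X; the root in (0,1) is X = 0.125.

X = 0.125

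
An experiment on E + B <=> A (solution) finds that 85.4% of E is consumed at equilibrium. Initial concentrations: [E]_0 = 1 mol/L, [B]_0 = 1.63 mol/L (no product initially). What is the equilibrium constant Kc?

Kc = 7.54 L/mol

Let X = conversion of E.
Concentrations: [E] = 1 − 1X; [B] = 1.63 − 1X; [A] = 1X.
At X = 0.854: [E] = 0.146, [B] = 0.776, [A] = 0.854.
Kc = [A] / ([E] [B]) = 7.54 L/mol.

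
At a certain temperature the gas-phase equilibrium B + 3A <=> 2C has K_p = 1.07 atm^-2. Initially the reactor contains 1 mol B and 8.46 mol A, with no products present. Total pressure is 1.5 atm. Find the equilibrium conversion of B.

Take 1 mol B as basis and let X be its fractional conversion, so ξ = X.
Species balance: n_B = 1 − X; n_A = 8.46 − 3X; n_C = 2X.
Total moles n_T = 9.46 − 2X.
Mole fractions y_i = n_i/n_T; K_p = p_C^2 / (p_B p_A^3) with p_i = y_i·P.
Substituting and setting equal to 1.07 atm^-2 gives a polynomial in X; the root in (0,1) is X = 0.751.

X = 0.751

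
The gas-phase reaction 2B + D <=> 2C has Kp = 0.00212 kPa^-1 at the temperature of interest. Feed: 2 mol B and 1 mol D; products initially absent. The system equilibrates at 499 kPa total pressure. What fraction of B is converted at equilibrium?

X = 0.339

Take 2 mol B as basis and let X be its fractional conversion, so ξ = X.
Mole table: n_B = 2 − 2X; n_D = 1 − X; n_C = 2X.
n_T = Σnᵢ = 3 − X.
With p_i = (n_i/n_T)P, Kp = p_C^2 / (p_B^2 p_D).
This yields a degree-3 equation in X; solving on (0,1), X = 0.339.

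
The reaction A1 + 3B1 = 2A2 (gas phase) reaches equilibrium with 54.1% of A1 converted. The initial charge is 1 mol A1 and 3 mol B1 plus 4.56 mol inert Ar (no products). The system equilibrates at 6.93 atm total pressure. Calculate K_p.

K_p = 1.14 atm^-2

Basis: 1 mol A1 initially; let X = conversion of A1. Extent ξ = X.
Mole table: n_A1 = 1 − X; n_B1 = 3 − 3X; n_A2 = 2X; n_I = 4.56 (inert).
n_T = Σnᵢ = 8.56 − 2X.
At X = 0.541: n_A1 = 0.459, n_B1 = 1.38, n_A2 = 1.08, n_T = 7.48.
p_i = (n_i/n_T)·P. K_p = p_A2^2 / (p_A1 p_B1^3) = 1.14 atm^-2.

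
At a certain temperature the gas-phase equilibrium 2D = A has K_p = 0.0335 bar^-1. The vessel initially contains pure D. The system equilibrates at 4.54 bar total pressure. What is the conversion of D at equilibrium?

X = 0.211

Take 1 mol D as basis and let X be its fractional conversion, so ξ = 0.5X.
At extent ξ: n_D = 1 − X; n_A = 0.5X.
Total moles n_T = 1 − 0.5X.
Mole fractions y_i = n_i/n_T; K_p = p_A / (p_D^2) with p_i = y_i·P.
Substituting and setting equal to 0.0335 bar^-1 gives a polynomial in X; the root in (0,1) is X = 0.211.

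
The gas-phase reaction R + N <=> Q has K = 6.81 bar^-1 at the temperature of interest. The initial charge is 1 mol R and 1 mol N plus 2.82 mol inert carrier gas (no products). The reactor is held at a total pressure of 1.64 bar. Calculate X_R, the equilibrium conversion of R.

Let X = conversion of R (basis 1 mol R); extent of reaction ξ = X.
At extent ξ: n_R = 1 − X; n_N = 1 − X; n_Q = X; n_I = 2.82 (inert).
Summing: n_T = 4.82 − X.
Mole fractions y_i = n_i/n_T; K = p_Q / (p_R p_N) with p_i = y_i·P.
Equating to 6.81 bar^-1 and solving on 0 < X < 1: X = 0.544.

X = 0.544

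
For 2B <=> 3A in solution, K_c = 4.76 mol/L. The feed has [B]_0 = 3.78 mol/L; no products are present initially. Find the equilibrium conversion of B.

Let X = conversion of B; extent ξ = 3.78X/2 mol/L.
Concentrations: [B] = 3.78 − 3.78X; [A] = 5.67X.
K_c = [A]^3 / ([B]^2).
Setting equal to 4.76 and solving for X on (0,1) gives X = 0.471.

X = 0.471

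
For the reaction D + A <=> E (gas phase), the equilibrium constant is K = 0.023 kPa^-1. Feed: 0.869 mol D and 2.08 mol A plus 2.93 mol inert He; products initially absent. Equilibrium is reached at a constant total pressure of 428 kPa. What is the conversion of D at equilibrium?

Take 0.869 mol D as basis and let X be its fractional conversion, so ξ = 0.869X.
At extent ξ: n_D = 0.869 − 0.869X; n_A = 2.08 − 0.869X; n_E = 0.869X; n_I = 2.93 (inert).
Total moles n_T = 5.88 − 0.869X.
Mole fractions y_i = n_i/n_T; K = p_E / (p_D p_A) with p_i = y_i·P.
Substituting and setting equal to 0.023 kPa^-1 gives a polynomial in X; the root in (0,1) is X = 0.731.

X = 0.731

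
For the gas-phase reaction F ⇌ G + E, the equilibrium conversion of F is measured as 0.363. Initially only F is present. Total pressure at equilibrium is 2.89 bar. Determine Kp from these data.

Take 1 mol F as basis and let X be its fractional conversion, so ξ = X.
Mole table: n_F = 1 − X; n_G = X; n_E = X.
Total moles n_T = 1 + X.
At X = 0.363: n_F = 0.637, n_G = 0.363, n_E = 0.363, n_T = 1.36.
p_i = (n_i/n_T)·P. Kp = p_G p_E / (p_F) = 0.439 bar.

Kp = 0.439 bar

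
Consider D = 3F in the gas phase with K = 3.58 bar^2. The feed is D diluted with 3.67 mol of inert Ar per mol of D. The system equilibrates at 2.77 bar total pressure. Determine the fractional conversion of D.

Take 1 mol D as basis and let X be its fractional conversion, so ξ = X.
Moles: n_D = 1 − X; n_F = 3X; n_I = 3.67 (inert).
n_T = Σnᵢ = 4.67 + 2X.
Mole fractions y_i = n_i/n_T; K = p_F^3 / (p_D) with p_i = y_i·P.
Substituting and setting equal to 3.58 bar^2 gives a polynomial in X; the root in (0,1) is X = 0.614.

X = 0.614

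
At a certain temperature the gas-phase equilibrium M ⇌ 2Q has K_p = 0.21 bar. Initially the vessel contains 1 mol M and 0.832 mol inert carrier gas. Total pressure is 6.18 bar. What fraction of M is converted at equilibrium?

X = 0.121

Let X = conversion of M (basis 1 mol M); extent of reaction ξ = X.
Species balance: n_M = 1 − X; n_Q = 2X; n_I = 0.832 (inert).
Summing: n_T = 1.83 + X.
With p_i = (n_i/n_T)P, K_p = p_Q^2 / (p_M).
Setting this equal to 0.21 bar and taking the physical root (0 < X < 1) gives X = 0.121.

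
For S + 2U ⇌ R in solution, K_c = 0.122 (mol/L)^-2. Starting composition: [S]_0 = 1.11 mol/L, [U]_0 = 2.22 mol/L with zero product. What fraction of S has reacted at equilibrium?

X = 0.252

Let X = conversion of S; extent ξ = 1.11·X mol/L.
Concentrations: [S] = 1.11 − 1.11X; [U] = 2.22 − 2.22X; [R] = 1.11X.
K_c = [R] / ([S] [U]^2).
Equating to 0.122 (mol/L)^-2: the physical root is X = 0.252.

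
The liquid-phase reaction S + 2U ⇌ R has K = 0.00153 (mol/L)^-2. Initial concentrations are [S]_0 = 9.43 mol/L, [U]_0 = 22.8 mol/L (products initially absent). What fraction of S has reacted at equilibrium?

X = 0.307

Let X = conversion of S; extent ξ = 9.43·X mol/L.
Concentrations: [S] = 9.43 − 9.43X; [U] = 22.8 − 18.9X; [R] = 9.43X.
K = [R] / ([S] [U]^2).
Setting equal to 0.00153 and solving for X on (0,1) gives X = 0.307.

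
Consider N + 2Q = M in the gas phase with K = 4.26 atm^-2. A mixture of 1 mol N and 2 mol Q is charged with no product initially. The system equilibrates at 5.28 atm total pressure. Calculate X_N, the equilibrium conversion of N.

X = 0.856

Let X = conversion of N (basis 1 mol N); extent of reaction ξ = X.
At extent ξ: n_N = 1 − X; n_Q = 2 − 2X; n_M = X.
n_T = Σnᵢ = 3 − 2X.
With p_i = (n_i/n_T)P, K = p_M / (p_N p_Q^2).
This yields a degree-3 equation in X; solving on (0,1), X = 0.856.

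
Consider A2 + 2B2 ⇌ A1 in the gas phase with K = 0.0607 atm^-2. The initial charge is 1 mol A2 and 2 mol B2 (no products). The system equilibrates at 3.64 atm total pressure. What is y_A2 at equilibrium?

y_A2 = 0.303

Basis: 1 mol A2 initially; let X = conversion of A2. Extent ξ = X.
Mole table: n_A2 = 1 − X; n_B2 = 2 − 2X; n_A1 = X.
Summing: n_T = 3 − 2X.
Mole fractions y_i = n_i/n_T; K = p_A1 / (p_A2 p_B2^2) with p_i = y_i·P.
Equating to 0.0607 atm^-2 and solving on 0 < X < 1: X = 0.228.
Then n_A2 = 0.772, n_T = 2.54, so y_A2 = 0.303.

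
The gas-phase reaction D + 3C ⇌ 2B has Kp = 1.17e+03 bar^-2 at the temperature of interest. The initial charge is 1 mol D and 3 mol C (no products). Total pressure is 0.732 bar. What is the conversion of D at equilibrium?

X = 0.827

Take 1 mol D as basis and let X be its fractional conversion, so ξ = X.
At extent ξ: n_D = 1 − X; n_C = 3 − 3X; n_B = 2X.
Summing: n_T = 4 − 2X.
With p_i = (n_i/n_T)P, Kp = p_B^2 / (p_D p_C^3).
Equating to 1.17e+03 bar^-2 and solving on 0 < X < 1: X = 0.827.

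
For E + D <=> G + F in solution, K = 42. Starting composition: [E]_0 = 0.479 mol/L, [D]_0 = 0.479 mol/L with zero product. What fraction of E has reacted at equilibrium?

X = 0.866

Let X = conversion of E; extent ξ = 0.479·X mol/L.
Concentrations: [E] = 0.479 − 0.479X; [D] = 0.479 − 0.479X; [G] = 0.479X; [F] = 0.479X.
K = [G] [F] / ([E] [D]).
Solving K = 42 for X ∈ (0,1): X = 0.866.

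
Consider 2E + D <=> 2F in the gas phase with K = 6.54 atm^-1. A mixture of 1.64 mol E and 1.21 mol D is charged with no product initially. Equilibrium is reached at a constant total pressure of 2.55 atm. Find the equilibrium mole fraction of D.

Take 1.64 mol E as basis and let X be its fractional conversion, so ξ = 0.82X.
Mole table: n_E = 1.64 − 1.64X; n_D = 1.21 − 0.82X; n_F = 1.64X.
Total moles n_T = 2.85 − 0.82X.
y_i = n_i/n_T, p_i = y_i·P. K = p_F^2 / (p_E^2 p_D).
This yields a degree-3 equation in X; solving on (0,1), X = 0.685.
Then n_D = 0.648, n_T = 2.29, so y_D = 0.283.

y_D = 0.283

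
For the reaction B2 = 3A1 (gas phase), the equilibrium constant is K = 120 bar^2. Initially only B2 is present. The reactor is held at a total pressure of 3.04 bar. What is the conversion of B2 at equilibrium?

Basis: 1 mol B2 initially; let X = conversion of B2. Extent ξ = X.
At extent ξ: n_B2 = 1 − X; n_A1 = 3X.
Summing: n_T = 1 + 2X.
y_i = n_i/n_T, p_i = y_i·P. K = p_A1^3 / (p_B2).
Setting this equal to 120 bar^2 and taking the physical root (0 < X < 1) gives X = 0.831.

X = 0.831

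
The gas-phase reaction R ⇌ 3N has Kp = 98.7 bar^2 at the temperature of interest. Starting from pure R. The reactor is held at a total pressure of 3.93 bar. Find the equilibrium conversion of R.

Let X = conversion of R (basis 1 mol R); extent of reaction ξ = X.
Moles: n_R = 1 − X; n_N = 3X.
Summing: n_T = 1 + 2X.
Mole fractions y_i = n_i/n_T; Kp = p_N^3 / (p_R) with p_i = y_i·P.
This yields a degree-3 equation in X; solving on (0,1), X = 0.729.

X = 0.729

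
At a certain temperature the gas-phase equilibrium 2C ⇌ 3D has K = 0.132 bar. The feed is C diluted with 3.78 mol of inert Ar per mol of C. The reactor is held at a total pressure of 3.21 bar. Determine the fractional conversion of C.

X = 0.307

Take 1 mol C as basis and let X be its fractional conversion, so ξ = 0.5X.
At extent ξ: n_C = 1 − X; n_D = 1.5X; n_I = 3.78 (inert).
Summing: n_T = 4.78 + 0.5X.
Mole fractions y_i = n_i/n_T; K = p_D^3 / (p_C^2) with p_i = y_i·P.
Setting this equal to 0.132 bar and taking the physical root (0 < X < 1) gives X = 0.307.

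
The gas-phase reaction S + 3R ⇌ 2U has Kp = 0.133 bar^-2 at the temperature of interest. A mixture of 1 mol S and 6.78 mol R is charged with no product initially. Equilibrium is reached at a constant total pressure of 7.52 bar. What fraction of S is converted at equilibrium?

X = 0.828

Take 1 mol S as basis and let X be its fractional conversion, so ξ = X.
At extent ξ: n_S = 1 − X; n_R = 6.78 − 3X; n_U = 2X.
Summing: n_T = 7.78 − 2X.
With p_i = (n_i/n_T)P, Kp = p_U^2 / (p_S p_R^3).
Substituting and setting equal to 0.133 bar^-2 gives a polynomial in X; the root in (0,1) is X = 0.828.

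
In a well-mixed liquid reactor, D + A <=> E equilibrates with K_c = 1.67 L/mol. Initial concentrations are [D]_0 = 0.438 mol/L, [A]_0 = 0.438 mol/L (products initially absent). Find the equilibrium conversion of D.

Let X = conversion of D; extent ξ = 0.438·X mol/L.
Concentrations: [D] = 0.438 − 0.438X; [A] = 0.438 − 0.438X; [E] = 0.438X.
K_c = [E] / ([D] [A]).
Solving K_c = 1.67 for X ∈ (0,1): X = 0.329.

X = 0.329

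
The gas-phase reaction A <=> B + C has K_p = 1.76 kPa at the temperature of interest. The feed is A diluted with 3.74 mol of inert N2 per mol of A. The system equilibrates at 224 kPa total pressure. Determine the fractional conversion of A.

X = 0.178

Let X = conversion of A (basis 1 mol A); extent of reaction ξ = X.
Species balance: n_A = 1 − X; n_B = X; n_C = X; n_I = 3.74 (inert).
Summing: n_T = 4.74 + X.
Mole fractions y_i = n_i/n_T; K_p = p_B p_C / (p_A) with p_i = y_i·P.
This yields a degree-2 equation in X; solving on (0,1), X = 0.178.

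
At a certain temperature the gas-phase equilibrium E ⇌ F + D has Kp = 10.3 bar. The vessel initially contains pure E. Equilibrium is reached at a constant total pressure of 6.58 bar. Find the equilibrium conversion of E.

Basis: 1 mol E initially; let X = conversion of E. Extent ξ = X.
At extent ξ: n_E = 1 − X; n_F = X; n_D = X.
n_T = Σnᵢ = 1 + X.
With p_i = (n_i/n_T)P, Kp = p_F p_D / (p_E).
This yields a degree-2 equation in X; solving on (0,1), X = 0.781.

X = 0.781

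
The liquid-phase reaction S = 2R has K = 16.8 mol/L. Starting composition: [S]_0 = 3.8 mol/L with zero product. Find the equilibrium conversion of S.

X = 0.635

Let X = conversion of S; extent ξ = 3.8·X mol/L.
Concentrations: [S] = 3.8 − 3.8X; [R] = 7.6X.
K = [R]^2 / ([S]).
Equating to 16.8 mol/L: the physical root is X = 0.635.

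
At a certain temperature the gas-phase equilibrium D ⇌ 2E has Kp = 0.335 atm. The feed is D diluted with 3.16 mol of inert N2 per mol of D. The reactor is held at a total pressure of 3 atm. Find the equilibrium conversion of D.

Basis: 1 mol D initially; let X = conversion of D. Extent ξ = X.
Moles: n_D = 1 − X; n_E = 2X; n_I = 3.16 (inert).
Summing: n_T = 4.16 + X.
y_i = n_i/n_T, p_i = y_i·P. Kp = p_E^2 / (p_D).
Substituting and setting equal to 0.335 atm gives a polynomial in X; the root in (0,1) is X = 0.296.

X = 0.296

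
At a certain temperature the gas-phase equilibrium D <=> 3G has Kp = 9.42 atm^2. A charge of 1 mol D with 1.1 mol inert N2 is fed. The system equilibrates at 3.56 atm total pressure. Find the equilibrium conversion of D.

X = 0.508

Take 1 mol D as basis and let X be its fractional conversion, so ξ = X.
Mole table: n_D = 1 − X; n_G = 3X; n_I = 1.1 (inert).
n_T = Σnᵢ = 2.1 + 2X.
With p_i = (n_i/n_T)P, Kp = p_G^3 / (p_D).
Substituting and setting equal to 9.42 atm^2 gives a polynomial in X; the root in (0,1) is X = 0.508.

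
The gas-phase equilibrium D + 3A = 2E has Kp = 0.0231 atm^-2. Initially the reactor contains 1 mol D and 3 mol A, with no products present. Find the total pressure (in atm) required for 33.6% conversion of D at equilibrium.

P = 6.42 atm

Let X = conversion of D (basis 1 mol D); extent of reaction ξ = X.
Species balance: n_D = 1 − X; n_A = 3 − 3X; n_E = 2X.
Summing: n_T = 4 − 2X.
Kp = p_E^2 / (p_D p_A^3) with p_i = (n_i/n_T)·P.
At X = 0.336: the mole-fraction product g(X) = Π y_i^ν_i = 0.9529. Since Kp = g(X)·P^{-2}, P = (g/Kp)^(1/2) = (0.9529/0.0231)^(1/2) = 6.42 atm.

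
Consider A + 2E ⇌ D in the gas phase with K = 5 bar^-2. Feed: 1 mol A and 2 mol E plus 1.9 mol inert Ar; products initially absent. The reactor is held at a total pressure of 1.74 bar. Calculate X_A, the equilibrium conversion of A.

Take 1 mol A as basis and let X be its fractional conversion, so ξ = X.
Species balance: n_A = 1 − X; n_E = 2 − 2X; n_D = X; n_I = 1.9 (inert).
Summing: n_T = 4.9 − 2X.
y_i = n_i/n_T, p_i = y_i·P. K = p_D / (p_A p_E^2).
Equating to 5 bar^-2 and solving on 0 < X < 1: X = 0.499.

X = 0.499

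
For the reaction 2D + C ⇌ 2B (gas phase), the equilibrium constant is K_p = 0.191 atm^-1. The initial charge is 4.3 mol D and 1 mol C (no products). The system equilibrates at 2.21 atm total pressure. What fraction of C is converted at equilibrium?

Let X = conversion of C (basis 1 mol C); extent of reaction ξ = X.
At extent ξ: n_D = 4.3 − 2X; n_C = 1 − X; n_B = 2X.
Total moles n_T = 5.3 − X.
Mole fractions y_i = n_i/n_T; K_p = p_B^2 / (p_D^2 p_C) with p_i = y_i·P.
Setting this equal to 0.191 atm^-1 and taking the physical root (0 < X < 1) gives X = 0.399.

X = 0.399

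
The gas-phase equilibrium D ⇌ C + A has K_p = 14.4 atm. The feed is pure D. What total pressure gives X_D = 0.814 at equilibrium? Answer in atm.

Basis: 1 mol D initially; let X = conversion of D. Extent ξ = X.
Moles: n_D = 1 − X; n_C = X; n_A = X.
Summing: n_T = 1 + X.
K_p = p_C p_A / (p_D) with p_i = (n_i/n_T)·P.
At X = 0.814: the mole-fraction product g(X) = Π y_i^ν_i = 1.964. Since K_p = g(X)·P^{1}, P = (K_p/g)^(1/1) = (14.4/1.964)^(1/1) = 7.33 atm.

P = 7.33 atm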